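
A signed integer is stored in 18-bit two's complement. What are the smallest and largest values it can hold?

For 18-bit two's complement:
Minimum: -2^17 = -131072
Maximum: 2^17 - 1 = 131071



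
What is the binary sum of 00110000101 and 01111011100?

Add column by column from the right: bit + bit + carry-in; write the sum mod 2, carry 1 when the sum is 2 or 3.
carry:  11100111000
        00110000101
+       01111011100
-------------------
       010101100001
(the carry out of the leftmost column, 0, becomes the leading bit)
Decimal check:
  00110000101 = 256 + 128 + 4 + 1 = 389
  01111011100 = 512 + 256 + 128 + 64 + 16 + 8 + 4 = 988
  389 + 988 = 1377, and 010101100001 = 1024 + 256 + 64 + 32 + 1 = 1377 ✓



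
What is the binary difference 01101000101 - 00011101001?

Method 1 - Direct subtraction (column by column from the right: bit − bit − borrow-in; if negative, add 2 and borrow 1 from the next column):
borrow: 00111110000
        01101000101
-       00011101001
-------------------
        01001011100

Method 2 - Add two's complement:
Two's complement of 00011101001: invert → 11100010110, add 1 → 11100010111
  01101000101
+ 11100010111
-------------
 101001011100  (end carry out of the top bit = 1)
Discarding the end carry: 01001011100
Decimal check:
  01101000101 = 512 + 256 + 64 + 4 + 1 = 837
  00011101001 = 128 + 64 + 32 + 8 + 1 = 233
  837 - 233 = 604, and 01001011100 = 512 + 64 + 16 + 8 + 4 = 604 ✓



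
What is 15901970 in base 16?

Using repeated division by 16 (digits 10–15 are A–F):
15901970 ÷ 16 = 993873 remainder 2
993873 ÷ 16 = 62117 remainder 1
62117 ÷ 16 = 3882 remainder 5
3882 ÷ 16 = 242 remainder 10 (A)
242 ÷ 16 = 15 remainder 2
15 ÷ 16 = 0 remainder 15 (F)
Reading remainders bottom to top: F2A512



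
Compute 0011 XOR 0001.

XOR: 1 when bits differ
  0011
^ 0001
------
  0010
Decimal: 3 ^ 1 = 2



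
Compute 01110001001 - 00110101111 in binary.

Method 1 - Direct subtraction (column by column from the right: bit − bit − borrow-in; if negative, add 2 and borrow 1 from the next column):
borrow: 01111111100
        01110001001
-       00110101111
-------------------
        00111011010

Method 2 - Add two's complement:
Two's complement of 00110101111: invert → 11001010000, add 1 → 11001010001
  01110001001
+ 11001010001
-------------
 100111011010  (end carry out of the top bit = 1)
Discarding the end carry: 00111011010
Decimal check:
  01110001001 = 512 + 256 + 128 + 8 + 1 = 905
  00110101111 = 256 + 128 + 32 + 8 + 4 + 2 + 1 = 431
  905 - 431 = 474, and 00111011010 = 256 + 128 + 64 + 16 + 8 + 2 = 474 ✓



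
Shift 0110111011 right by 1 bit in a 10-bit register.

Original: 0110111011 (decimal 443)
Shift right by 1 position
Drop the 1 low bit; fill with zero on the left
Result: 0011011101 (decimal 221)
Equivalent: 443 >> 1 = 443 ÷ 2^1 = 221



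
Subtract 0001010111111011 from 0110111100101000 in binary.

Method 1 - Direct subtraction (column by column from the right: bit − bit − borrow-in; if negative, add 2 and borrow 1 from the next column):
borrow: 0010001111111110
        0110111100101000
-       0001010111111011
------------------------
        0101100100101101

Method 2 - Add two's complement:
Two's complement of 0001010111111011: invert → 1110101000000100, add 1 → 1110101000000101
  0110111100101000
+ 1110101000000101
------------------
 10101100100101101  (end carry out of the top bit = 1)
Discarding the end carry: 0101100100101101
Decimal check:
  0110111100101000 = 16384 + 8192 + 2048 + 1024 + 512 + 256 + 32 + 8 = 28456
  0001010111111011 = 4096 + 1024 + 256 + 128 + 64 + 32 + 16 + 8 + 2 + 1 = 5627
  28456 - 5627 = 22829, and 0101100100101101 = 16384 + 4096 + 2048 + 256 + 32 + 8 + 4 + 1 = 22829 ✓



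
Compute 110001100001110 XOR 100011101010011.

XOR: 1 when bits differ
  110001100001110
^ 100011101010011
-----------------
  010010001011101
Decimal: 25358 ^ 18259 = 9309



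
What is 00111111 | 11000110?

OR: 1 when either bit is 1
  00111111
| 11000110
----------
  11111111
Decimal: 63 | 198 = 255



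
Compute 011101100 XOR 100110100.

XOR: 1 when bits differ
  011101100
^ 100110100
-----------
  111011000
Decimal: 236 ^ 308 = 472



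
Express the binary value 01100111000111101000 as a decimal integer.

Sum of powers of 2 for each 1-bit:
2^3 + 2^5 + 2^6 + 2^7 + 2^8 + 2^12 + 2^13 + 2^14 + 2^17 + 2^18
= 8 + 32 + 64 + 128 + 256 + 4096 + 8192 + 16384 + 131072 + 262144
= 422376



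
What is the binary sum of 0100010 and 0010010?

Add column by column from the right: bit + bit + carry-in; write the sum mod 2, carry 1 when the sum is 2 or 3.
carry:  0000100
        0100010
+       0010010
---------------
       00110100
(the carry out of the leftmost column, 0, becomes the leading bit)
Decimal check:
  0100010 = 32 + 2 = 34
  0010010 = 16 + 2 = 18
  34 + 18 = 52, and 00110100 = 32 + 16 + 4 = 52 ✓



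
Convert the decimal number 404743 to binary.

Using repeated division by 2:
404743 ÷ 2 = 202371 remainder 1
202371 ÷ 2 = 101185 remainder 1
101185 ÷ 2 = 50592 remainder 1
50592 ÷ 2 = 25296 remainder 0
25296 ÷ 2 = 12648 remainder 0
12648 ÷ 2 = 6324 remainder 0
6324 ÷ 2 = 3162 remainder 0
3162 ÷ 2 = 1581 remainder 0
1581 ÷ 2 = 790 remainder 1
790 ÷ 2 = 395 remainder 0
395 ÷ 2 = 197 remainder 1
197 ÷ 2 = 98 remainder 1
98 ÷ 2 = 49 remainder 0
49 ÷ 2 = 24 remainder 1
24 ÷ 2 = 12 remainder 0
12 ÷ 2 = 6 remainder 0
6 ÷ 2 = 3 remainder 0
3 ÷ 2 = 1 remainder 1
1 ÷ 2 = 0 remainder 1
Reading remainders bottom to top: 1100010110100000111



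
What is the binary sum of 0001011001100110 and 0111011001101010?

Add column by column from the right: bit + bit + carry-in; write the sum mod 2, carry 1 when the sum is 2 or 3.
carry:  1110110011011100
        0001011001100110
+       0111011001101010
------------------------
       01000110011010000
(the carry out of the leftmost column, 0, becomes the leading bit)
Decimal check:
  0001011001100110 = 4096 + 1024 + 512 + 64 + 32 + 4 + 2 = 5734
  0111011001101010 = 16384 + 8192 + 4096 + 1024 + 512 + 64 + 32 + 8 + 2 = 30314
  5734 + 30314 = 36048, and 01000110011010000 = 32768 + 2048 + 1024 + 128 + 64 + 16 = 36048 ✓



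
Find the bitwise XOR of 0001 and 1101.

XOR: 1 when bits differ
  0001
^ 1101
------
  1100
Decimal: 1 ^ 13 = 12



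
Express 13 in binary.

Using repeated division by 2:
13 ÷ 2 = 6 remainder 1
6 ÷ 2 = 3 remainder 0
3 ÷ 2 = 1 remainder 1
1 ÷ 2 = 0 remainder 1
Reading remainders bottom to top: 1101



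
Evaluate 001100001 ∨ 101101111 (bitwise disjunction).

OR: 1 when either bit is 1
  001100001
| 101101111
-----------
  101101111
Decimal: 97 | 367 = 367



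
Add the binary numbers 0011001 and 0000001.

Add column by column from the right: bit + bit + carry-in; write the sum mod 2, carry 1 when the sum is 2 or 3.
carry:  0000010
        0011001
+       0000001
---------------
       00011010
(the carry out of the leftmost column, 0, becomes the leading bit)
Decimal check:
  0011001 = 16 + 8 + 1 = 25
  0000001 = 1
  25 + 1 = 26, and 00011010 = 16 + 8 + 2 = 26 ✓



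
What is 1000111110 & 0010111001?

AND: 1 only when both bits are 1
  1000111110
& 0010111001
------------
  0000111000
Decimal: 574 & 185 = 56



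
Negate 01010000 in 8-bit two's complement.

Original: 01010000
Step 1 - Invert all bits: 10101111
Step 2 - Add 1: 10110000
Verification: 01010000 + 10110000 = 100000000; discarding the end carry (carry out of the top bit) leaves the 8-bit value 00000000, as required for x + (-x)



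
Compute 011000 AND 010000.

AND: 1 only when both bits are 1
  011000
& 010000
--------
  010000
Decimal: 24 & 16 = 16



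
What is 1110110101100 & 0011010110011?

AND: 1 only when both bits are 1
  1110110101100
& 0011010110011
---------------
  0010010100000
Decimal: 7596 & 1715 = 1184



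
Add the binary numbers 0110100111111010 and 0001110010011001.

Add column by column from the right: bit + bit + carry-in; write the sum mod 2, carry 1 when the sum is 2 or 3.
carry:  1111001111110000
        0110100111111010
+       0001110010011001
------------------------
       01000011010010011
(the carry out of the leftmost column, 0, becomes the leading bit)
Decimal check:
  0110100111111010 = 16384 + 8192 + 2048 + 256 + 128 + 64 + 32 + 16 + 8 + 2 = 27130
  0001110010011001 = 4096 + 2048 + 1024 + 128 + 16 + 8 + 1 = 7321
  27130 + 7321 = 34451, and 01000011010010011 = 32768 + 1024 + 512 + 128 + 16 + 2 + 1 = 34451 ✓



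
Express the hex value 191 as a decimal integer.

Expand by place value (powers of 16):
191 = 1 × 16^2 + 9 × 16^1 + 1 × 16^0
= 1 × 256 + 9 × 16 + 1 × 1
= 256 + 144 + 1
= 401



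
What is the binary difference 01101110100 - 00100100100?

Method 1 - Direct subtraction (column by column from the right: bit − bit − borrow-in; if negative, add 2 and borrow 1 from the next column):
borrow: 00000000000
        01101110100
-       00100100100
-------------------
        01001010000

Method 2 - Add two's complement:
Two's complement of 00100100100: invert → 11011011011, add 1 → 11011011100
  01101110100
+ 11011011100
-------------
 101001010000  (end carry out of the top bit = 1)
Discarding the end carry: 01001010000
Decimal check:
  01101110100 = 512 + 256 + 64 + 32 + 16 + 4 = 884
  00100100100 = 256 + 32 + 4 = 292
  884 - 292 = 592, and 01001010000 = 512 + 64 + 16 = 592 ✓



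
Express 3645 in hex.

Using repeated division by 16 (digits 10–15 are A–F):
3645 ÷ 16 = 227 remainder 13 (D)
227 ÷ 16 = 14 remainder 3
14 ÷ 16 = 0 remainder 14 (E)
Reading remainders bottom to top: E3D



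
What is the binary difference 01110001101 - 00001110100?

Method 1 - Direct subtraction (column by column from the right: bit − bit − borrow-in; if negative, add 2 and borrow 1 from the next column):
borrow: 00011100000
        01110001101
-       00001110100
-------------------
        01100011001

Method 2 - Add two's complement:
Two's complement of 00001110100: invert → 11110001011, add 1 → 11110001100
  01110001101
+ 11110001100
-------------
 101100011001  (end carry out of the top bit = 1)
Discarding the end carry: 01100011001
Decimal check:
  01110001101 = 512 + 256 + 128 + 8 + 4 + 1 = 909
  00001110100 = 64 + 32 + 16 + 4 = 116
  909 - 116 = 793, and 01100011001 = 512 + 256 + 16 + 8 + 1 = 793 ✓



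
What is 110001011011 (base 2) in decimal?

Sum of powers of 2 for each 1-bit:
2^0 + 2^1 + 2^3 + 2^4 + 2^6 + 2^10 + 2^11
= 1 + 2 + 8 + 16 + 64 + 1024 + 2048
= 3163



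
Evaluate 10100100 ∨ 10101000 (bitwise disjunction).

OR: 1 when either bit is 1
  10100100
| 10101000
----------
  10101100
Decimal: 164 | 168 = 172



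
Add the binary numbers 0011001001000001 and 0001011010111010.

Add column by column from the right: bit + bit + carry-in; write the sum mod 2, carry 1 when the sum is 2 or 3.
carry:  0110110000000000
        0011001001000001
+       0001011010111010
------------------------
       00100100011111011
(the carry out of the leftmost column, 0, becomes the leading bit)
Decimal check:
  0011001001000001 = 8192 + 4096 + 512 + 64 + 1 = 12865
  0001011010111010 = 4096 + 1024 + 512 + 128 + 32 + 16 + 8 + 2 = 5818
  12865 + 5818 = 18683, and 00100100011111011 = 16384 + 2048 + 128 + 64 + 32 + 16 + 8 + 2 + 1 = 18683 ✓



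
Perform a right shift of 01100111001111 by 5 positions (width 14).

Original: 01100111001111 (decimal 6607)
Shift right by 5 positions
Drop the 5 low bits; fill with zeros on the left
Result: 00000011001110 (decimal 206)
Equivalent: 6607 >> 5 = 6607 ÷ 2^5 = 206



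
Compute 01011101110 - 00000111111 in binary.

Method 1 - Direct subtraction (column by column from the right: bit − bit − borrow-in; if negative, add 2 and borrow 1 from the next column):
borrow: 00001111110
        01011101110
-       00000111111
-------------------
        01010101111

Method 2 - Add two's complement:
Two's complement of 00000111111: invert → 11111000000, add 1 → 11111000001
  01011101110
+ 11111000001
-------------
 101010101111  (end carry out of the top bit = 1)
Discarding the end carry: 01010101111
Decimal check:
  01011101110 = 512 + 128 + 64 + 32 + 8 + 4 + 2 = 750
  00000111111 = 32 + 16 + 8 + 4 + 2 + 1 = 63
  750 - 63 = 687, and 01010101111 = 512 + 128 + 32 + 8 + 4 + 2 + 1 = 687 ✓



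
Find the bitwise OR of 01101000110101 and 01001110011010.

OR: 1 when either bit is 1
  01101000110101
| 01001110011010
----------------
  01101110111111
Decimal: 6709 | 5018 = 7103



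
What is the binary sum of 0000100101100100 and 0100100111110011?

Add column by column from the right: bit + bit + carry-in; write the sum mod 2, carry 1 when the sum is 2 or 3.
carry:  0001001111000000
        0000100101100100
+       0100100111110011
------------------------
       00101001101010111
(the carry out of the leftmost column, 0, becomes the leading bit)
Decimal check:
  0000100101100100 = 2048 + 256 + 64 + 32 + 4 = 2404
  0100100111110011 = 16384 + 2048 + 256 + 128 + 64 + 32 + 16 + 2 + 1 = 18931
  2404 + 18931 = 21335, and 00101001101010111 = 16384 + 4096 + 512 + 256 + 64 + 16 + 4 + 2 + 1 = 21335 ✓



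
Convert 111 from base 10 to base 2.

Using repeated division by 2:
111 ÷ 2 = 55 remainder 1
55 ÷ 2 = 27 remainder 1
27 ÷ 2 = 13 remainder 1
13 ÷ 2 = 6 remainder 1
6 ÷ 2 = 3 remainder 0
3 ÷ 2 = 1 remainder 1
1 ÷ 2 = 0 remainder 1
Reading remainders bottom to top: 1101111



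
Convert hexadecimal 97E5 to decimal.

Expand by place value (powers of 16):
Digit values: E = 14
97E5 = 9 × 16^3 + 7 × 16^2 + 14 × 16^1 + 5 × 16^0
= 9 × 4096 + 7 × 256 + 14 × 16 + 5 × 1
= 36864 + 1792 + 224 + 5
= 38885



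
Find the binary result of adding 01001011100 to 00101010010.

Add column by column from the right: bit + bit + carry-in; write the sum mod 2, carry 1 when the sum is 2 or 3.
carry:  00010100000
        01001011100
+       00101010010
-------------------
       001110101110
(the carry out of the leftmost column, 0, becomes the leading bit)
Decimal check:
  01001011100 = 512 + 64 + 16 + 8 + 4 = 604
  00101010010 = 256 + 64 + 16 + 2 = 338
  604 + 338 = 942, and 001110101110 = 512 + 256 + 128 + 32 + 8 + 4 + 2 = 942 ✓



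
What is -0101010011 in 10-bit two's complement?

Original: 0101010011
Step 1 - Invert all bits: 1010101100
Step 2 - Add 1: 1010101101
Verification: 0101010011 + 1010101101 = 10000000000; discarding the end carry (carry out of the top bit) leaves the 10-bit value 0000000000, as required for x + (-x)



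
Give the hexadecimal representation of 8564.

Using repeated division by 16 (digits 10–15 are A–F):
8564 ÷ 16 = 535 remainder 4
535 ÷ 16 = 33 remainder 7
33 ÷ 16 = 2 remainder 1
2 ÷ 16 = 0 remainder 2
Reading remainders bottom to top: 2174



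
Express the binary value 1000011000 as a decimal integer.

Sum of powers of 2 for each 1-bit:
2^3 + 2^4 + 2^9
= 8 + 16 + 512
= 536



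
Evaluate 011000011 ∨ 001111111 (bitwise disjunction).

OR: 1 when either bit is 1
  011000011
| 001111111
-----------
  011111111
Decimal: 195 | 127 = 255



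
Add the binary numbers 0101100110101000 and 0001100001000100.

Add column by column from the right: bit + bit + carry-in; write the sum mod 2, carry 1 when the sum is 2 or 3.
carry:  0011000000000000
        0101100110101000
+       0001100001000100
------------------------
       00111000111101100
(the carry out of the leftmost column, 0, becomes the leading bit)
Decimal check:
  0101100110101000 = 16384 + 4096 + 2048 + 256 + 128 + 32 + 8 = 22952
  0001100001000100 = 4096 + 2048 + 64 + 4 = 6212
  22952 + 6212 = 29164, and 00111000111101100 = 16384 + 8192 + 4096 + 256 + 128 + 64 + 32 + 8 + 4 = 29164 ✓



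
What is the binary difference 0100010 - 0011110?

Method 1 - Direct subtraction (column by column from the right: bit − bit − borrow-in; if negative, add 2 and borrow 1 from the next column):
borrow: 0111000
        0100010
-       0011110
---------------
        0000100

Method 2 - Add two's complement:
Two's complement of 0011110: invert → 1100001, add 1 → 1100010
  0100010
+ 1100010
---------
 10000100  (end carry out of the top bit = 1)
Discarding the end carry: 0000100
Decimal check:
  0100010 = 32 + 2 = 34
  0011110 = 16 + 8 + 4 + 2 = 30
  34 - 30 = 4, and 0000100 = 4 ✓



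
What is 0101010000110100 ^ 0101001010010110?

XOR: 1 when bits differ
  0101010000110100
^ 0101001010010110
------------------
  0000011010100010
Decimal: 21556 ^ 21142 = 1698



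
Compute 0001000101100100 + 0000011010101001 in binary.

Add column by column from the right: bit + bit + carry-in; write the sum mod 2, carry 1 when the sum is 2 or 3.
carry:  0000111111000000
        0001000101100100
+       0000011010101001
------------------------
       00001100000001101
(the carry out of the leftmost column, 0, becomes the leading bit)
Decimal check:
  0001000101100100 = 4096 + 256 + 64 + 32 + 4 = 4452
  0000011010101001 = 1024 + 512 + 128 + 32 + 8 + 1 = 1705
  4452 + 1705 = 6157, and 00001100000001101 = 4096 + 2048 + 8 + 4 + 1 = 6157 ✓



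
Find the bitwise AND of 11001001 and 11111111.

AND: 1 only when both bits are 1
  11001001
& 11111111
----------
  11001001
Decimal: 201 & 255 = 201



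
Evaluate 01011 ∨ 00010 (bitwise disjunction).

OR: 1 when either bit is 1
  01011
| 00010
-------
  01011
Decimal: 11 | 2 = 11



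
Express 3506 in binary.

Using repeated division by 2:
3506 ÷ 2 = 1753 remainder 0
1753 ÷ 2 = 876 remainder 1
876 ÷ 2 = 438 remainder 0
438 ÷ 2 = 219 remainder 0
219 ÷ 2 = 109 remainder 1
109 ÷ 2 = 54 remainder 1
54 ÷ 2 = 27 remainder 0
27 ÷ 2 = 13 remainder 1
13 ÷ 2 = 6 remainder 1
6 ÷ 2 = 3 remainder 0
3 ÷ 2 = 1 remainder 1
1 ÷ 2 = 0 remainder 1
Reading remainders bottom to top: 110110110010



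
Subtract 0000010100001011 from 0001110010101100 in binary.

Method 1 - Direct subtraction (column by column from the right: bit − bit − borrow-in; if negative, add 2 and borrow 1 from the next column):
borrow: 0000111000000110
        0001110010101100
-       0000010100001011
------------------------
        0001011110100001

Method 2 - Add two's complement:
Two's complement of 0000010100001011: invert → 1111101011110100, add 1 → 1111101011110101
  0001110010101100
+ 1111101011110101
------------------
 10001011110100001  (end carry out of the top bit = 1)
Discarding the end carry: 0001011110100001
Decimal check:
  0001110010101100 = 4096 + 2048 + 1024 + 128 + 32 + 8 + 4 = 7340
  0000010100001011 = 1024 + 256 + 8 + 2 + 1 = 1291
  7340 - 1291 = 6049, and 0001011110100001 = 4096 + 1024 + 512 + 256 + 128 + 32 + 1 = 6049 ✓



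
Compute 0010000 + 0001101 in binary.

Add column by column from the right: bit + bit + carry-in; write the sum mod 2, carry 1 when the sum is 2 or 3.
carry:  0000000
        0010000
+       0001101
---------------
       00011101
(the carry out of the leftmost column, 0, becomes the leading bit)
Decimal check:
  0010000 = 16
  0001101 = 8 + 4 + 1 = 13
  16 + 13 = 29, and 00011101 = 16 + 8 + 4 + 1 = 29 ✓



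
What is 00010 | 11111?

OR: 1 when either bit is 1
  00010
| 11111
-------
  11111
Decimal: 2 | 31 = 31



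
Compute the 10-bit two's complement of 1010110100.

Original (sign bit 1, negative): 1010110100
Step 1 - Invert all bits: 0101001011
Step 2 - Add 1: 0101001100
Verification: 1010110100 + 0101001100 = 10000000000; discarding the end carry (carry out of the top bit) leaves the 10-bit value 0000000000, as required for x + (-x)



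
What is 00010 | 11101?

OR: 1 when either bit is 1
  00010
| 11101
-------
  11111
Decimal: 2 | 29 = 31



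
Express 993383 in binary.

Using repeated division by 2:
993383 ÷ 2 = 496691 remainder 1
496691 ÷ 2 = 248345 remainder 1
248345 ÷ 2 = 124172 remainder 1
124172 ÷ 2 = 62086 remainder 0
62086 ÷ 2 = 31043 remainder 0
31043 ÷ 2 = 15521 remainder 1
15521 ÷ 2 = 7760 remainder 1
7760 ÷ 2 = 3880 remainder 0
3880 ÷ 2 = 1940 remainder 0
1940 ÷ 2 = 970 remainder 0
970 ÷ 2 = 485 remainder 0
485 ÷ 2 = 242 remainder 1
242 ÷ 2 = 121 remainder 0
121 ÷ 2 = 60 remainder 1
60 ÷ 2 = 30 remainder 0
30 ÷ 2 = 15 remainder 0
15 ÷ 2 = 7 remainder 1
7 ÷ 2 = 3 remainder 1
3 ÷ 2 = 1 remainder 1
1 ÷ 2 = 0 remainder 1
Reading remainders bottom to top: 11110010100001100111



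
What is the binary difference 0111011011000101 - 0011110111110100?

Method 1 - Direct subtraction (column by column from the right: bit − bit − borrow-in; if negative, add 2 and borrow 1 from the next column):
borrow: 0111001111100000
        0111011011000101
-       0011110111110100
------------------------
        0011100011010001

Method 2 - Add two's complement:
Two's complement of 0011110111110100: invert → 1100001000001011, add 1 → 1100001000001100
  0111011011000101
+ 1100001000001100
------------------
 10011100011010001  (end carry out of the top bit = 1)
Discarding the end carry: 0011100011010001
Decimal check:
  0111011011000101 = 16384 + 8192 + 4096 + 1024 + 512 + 128 + 64 + 4 + 1 = 30405
  0011110111110100 = 8192 + 4096 + 2048 + 1024 + 256 + 128 + 64 + 32 + 16 + 4 = 15860
  30405 - 15860 = 14545, and 0011100011010001 = 8192 + 4096 + 2048 + 128 + 64 + 16 + 1 = 14545 ✓



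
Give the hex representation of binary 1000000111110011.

Group into 4-bit nibbles from right:
  1000 = 8
  0001 = 1
  1111 = F
  0011 = 3
Result: 81F3



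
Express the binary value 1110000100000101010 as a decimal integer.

Sum of powers of 2 for each 1-bit:
2^1 + 2^3 + 2^5 + 2^11 + 2^16 + 2^17 + 2^18
= 2 + 8 + 32 + 2048 + 65536 + 131072 + 262144
= 460842



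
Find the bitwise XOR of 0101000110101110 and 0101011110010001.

XOR: 1 when bits differ
  0101000110101110
^ 0101011110010001
------------------
  0000011000111111
Decimal: 20910 ^ 22417 = 1599



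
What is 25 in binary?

Using repeated division by 2:
25 ÷ 2 = 12 remainder 1
12 ÷ 2 = 6 remainder 0
6 ÷ 2 = 3 remainder 0
3 ÷ 2 = 1 remainder 1
1 ÷ 2 = 0 remainder 1
Reading remainders bottom to top: 11001



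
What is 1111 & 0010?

AND: 1 only when both bits are 1
  1111
& 0010
------
  0010
Decimal: 15 & 2 = 2



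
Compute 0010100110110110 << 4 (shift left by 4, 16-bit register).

Original: 0010100110110110 (decimal 10678)
Shift left by 4 positions
Append 4 zeros on the right and drop the 4 high bits that overflow the 16-bit width
Result: 1001101101100000 (decimal 39776)
Equivalent: 10678 << 4 = 10678 × 2^4 = 170848, truncated to 16 bits = 39776



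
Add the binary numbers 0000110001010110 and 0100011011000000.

Add column by column from the right: bit + bit + carry-in; write the sum mod 2, carry 1 when the sum is 2 or 3.
carry:  0001100110000000
        0000110001010110
+       0100011011000000
------------------------
       00101001100010110
(the carry out of the leftmost column, 0, becomes the leading bit)
Decimal check:
  0000110001010110 = 2048 + 1024 + 64 + 16 + 4 + 2 = 3158
  0100011011000000 = 16384 + 1024 + 512 + 128 + 64 = 18112
  3158 + 18112 = 21270, and 00101001100010110 = 16384 + 4096 + 512 + 256 + 16 + 4 + 2 = 21270 ✓



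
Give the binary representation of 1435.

Using repeated division by 2:
1435 ÷ 2 = 717 remainder 1
717 ÷ 2 = 358 remainder 1
358 ÷ 2 = 179 remainder 0
179 ÷ 2 = 89 remainder 1
89 ÷ 2 = 44 remainder 1
44 ÷ 2 = 22 remainder 0
22 ÷ 2 = 11 remainder 0
11 ÷ 2 = 5 remainder 1
5 ÷ 2 = 2 remainder 1
2 ÷ 2 = 1 remainder 0
1 ÷ 2 = 0 remainder 1
Reading remainders bottom to top: 10110011011



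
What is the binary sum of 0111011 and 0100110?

Add column by column from the right: bit + bit + carry-in; write the sum mod 2, carry 1 when the sum is 2 or 3.
carry:  1111100
        0111011
+       0100110
---------------
       01100001
(the carry out of the leftmost column, 0, becomes the leading bit)
Decimal check:
  0111011 = 32 + 16 + 8 + 2 + 1 = 59
  0100110 = 32 + 4 + 2 = 38
  59 + 38 = 97, and 01100001 = 64 + 32 + 1 = 97 ✓



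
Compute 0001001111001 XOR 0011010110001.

XOR: 1 when bits differ
  0001001111001
^ 0011010110001
---------------
  0010011001000
Decimal: 633 ^ 1713 = 1224



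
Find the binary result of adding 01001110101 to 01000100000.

Add column by column from the right: bit + bit + carry-in; write the sum mod 2, carry 1 when the sum is 2 or 3.
carry:  10011000000
        01001110101
+       01000100000
-------------------
       010010010101
(the carry out of the leftmost column, 0, becomes the leading bit)
Decimal check:
  01001110101 = 512 + 64 + 32 + 16 + 4 + 1 = 629
  01000100000 = 512 + 32 = 544
  629 + 544 = 1173, and 010010010101 = 1024 + 128 + 16 + 4 + 1 = 1173 ✓



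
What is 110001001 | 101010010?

OR: 1 when either bit is 1
  110001001
| 101010010
-----------
  111011011
Decimal: 393 | 338 = 475



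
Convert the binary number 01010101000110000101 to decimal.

Sum of powers of 2 for each 1-bit:
2^0 + 2^2 + 2^7 + 2^8 + 2^12 + 2^14 + 2^16 + 2^18
= 1 + 4 + 128 + 256 + 4096 + 16384 + 65536 + 262144
= 348549



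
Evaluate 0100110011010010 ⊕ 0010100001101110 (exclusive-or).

XOR: 1 when bits differ
  0100110011010010
^ 0010100001101110
------------------
  0110010010111100
Decimal: 19666 ^ 10350 = 25788



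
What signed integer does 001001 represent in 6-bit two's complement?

Binary: 001001
Sign bit: 0 (non-negative)
Read directly as an unsigned value:
001001 = 8 + 1 = 9
Value: 9



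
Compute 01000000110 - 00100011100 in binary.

Method 1 - Direct subtraction (column by column from the right: bit − bit − borrow-in; if negative, add 2 and borrow 1 from the next column):
borrow: 01111110000
        01000000110
-       00100011100
-------------------
        00011101010

Method 2 - Add two's complement:
Two's complement of 00100011100: invert → 11011100011, add 1 → 11011100100
  01000000110
+ 11011100100
-------------
 100011101010  (end carry out of the top bit = 1)
Discarding the end carry: 00011101010
Decimal check:
  01000000110 = 512 + 4 + 2 = 518
  00100011100 = 256 + 16 + 8 + 4 = 284
  518 - 284 = 234, and 00011101010 = 128 + 64 + 32 + 8 + 2 = 234 ✓



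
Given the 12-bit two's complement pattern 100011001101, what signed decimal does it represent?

Binary: 100011001101
Sign bit: 1 (negative)
Invert: 011100110010
Add 1:  011100110011
Magnitude: 011100110011 = 1024 + 512 + 256 + 32 + 16 + 2 + 1 = 1843
Value: -1843



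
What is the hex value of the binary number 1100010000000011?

Group into 4-bit nibbles from right:
  1100 = C
  0100 = 4
  0000 = 0
  0011 = 3
Result: C403



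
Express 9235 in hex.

Using repeated division by 16 (digits 10–15 are A–F):
9235 ÷ 16 = 577 remainder 3
577 ÷ 16 = 36 remainder 1
36 ÷ 16 = 2 remainder 4
2 ÷ 16 = 0 remainder 2
Reading remainders bottom to top: 2413



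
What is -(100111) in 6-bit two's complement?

Original (sign bit 1, negative): 100111
Step 1 - Invert all bits: 011000
Step 2 - Add 1: 011001
Verification: 100111 + 011001 = 1000000; discarding the end carry (carry out of the top bit) leaves the 6-bit value 000000, as required for x + (-x)



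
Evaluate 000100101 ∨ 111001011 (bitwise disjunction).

OR: 1 when either bit is 1
  000100101
| 111001011
-----------
  111101111
Decimal: 37 | 459 = 495



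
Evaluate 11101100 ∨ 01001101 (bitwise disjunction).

OR: 1 when either bit is 1
  11101100
| 01001101
----------
  11101101
Decimal: 236 | 77 = 237



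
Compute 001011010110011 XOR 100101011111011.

XOR: 1 when bits differ
  001011010110011
^ 100101011111011
-----------------
  101110001001000
Decimal: 5811 ^ 19195 = 23624



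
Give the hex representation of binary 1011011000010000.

Group into 4-bit nibbles from right:
  1011 = B
  0110 = 6
  0001 = 1
  0000 = 0
Result: B610



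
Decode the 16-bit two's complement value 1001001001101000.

Binary: 1001001001101000
Sign bit: 1 (negative)
Invert: 0110110110010111
Add 1:  0110110110011000
Magnitude: 0110110110011000 = 16384 + 8192 + 2048 + 1024 + 256 + 128 + 16 + 8 = 28056
Value: -28056



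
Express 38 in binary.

Using repeated division by 2:
38 ÷ 2 = 19 remainder 0
19 ÷ 2 = 9 remainder 1
9 ÷ 2 = 4 remainder 1
4 ÷ 2 = 2 remainder 0
2 ÷ 2 = 1 remainder 0
1 ÷ 2 = 0 remainder 1
Reading remainders bottom to top: 100110



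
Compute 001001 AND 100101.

AND: 1 only when both bits are 1
  001001
& 100101
--------
  000001
Decimal: 9 & 37 = 1



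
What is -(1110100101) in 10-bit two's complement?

Original (sign bit 1, negative): 1110100101
Step 1 - Invert all bits: 0001011010
Step 2 - Add 1: 0001011011
Verification: 1110100101 + 0001011011 = 10000000000; discarding the end carry (carry out of the top bit) leaves the 10-bit value 0000000000, as required for x + (-x)



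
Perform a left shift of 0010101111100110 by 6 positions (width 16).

Original: 0010101111100110 (decimal 11238)
Shift left by 6 positions
Append 6 zeros on the right and drop the 6 high bits that overflow the 16-bit width
Result: 1111100110000000 (decimal 63872)
Equivalent: 11238 << 6 = 11238 × 2^6 = 719232, truncated to 16 bits = 63872



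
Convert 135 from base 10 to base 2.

Using repeated division by 2:
135 ÷ 2 = 67 remainder 1
67 ÷ 2 = 33 remainder 1
33 ÷ 2 = 16 remainder 1
16 ÷ 2 = 8 remainder 0
8 ÷ 2 = 4 remainder 0
4 ÷ 2 = 2 remainder 0
2 ÷ 2 = 1 remainder 0
1 ÷ 2 = 0 remainder 1
Reading remainders bottom to top: 10000111



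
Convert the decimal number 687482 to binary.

Using repeated division by 2:
687482 ÷ 2 = 343741 remainder 0
343741 ÷ 2 = 171870 remainder 1
171870 ÷ 2 = 85935 remainder 0
85935 ÷ 2 = 42967 remainder 1
42967 ÷ 2 = 21483 remainder 1
21483 ÷ 2 = 10741 remainder 1
10741 ÷ 2 = 5370 remainder 1
5370 ÷ 2 = 2685 remainder 0
2685 ÷ 2 = 1342 remainder 1
1342 ÷ 2 = 671 remainder 0
671 ÷ 2 = 335 remainder 1
335 ÷ 2 = 167 remainder 1
167 ÷ 2 = 83 remainder 1
83 ÷ 2 = 41 remainder 1
41 ÷ 2 = 20 remainder 1
20 ÷ 2 = 10 remainder 0
10 ÷ 2 = 5 remainder 0
5 ÷ 2 = 2 remainder 1
2 ÷ 2 = 1 remainder 0
1 ÷ 2 = 0 remainder 1
Reading remainders bottom to top: 10100111110101111010



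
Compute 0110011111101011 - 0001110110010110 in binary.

Method 1 - Direct subtraction (column by column from the right: bit − bit − borrow-in; if negative, add 2 and borrow 1 from the next column):
borrow: 0011000000101000
        0110011111101011
-       0001110110010110
------------------------
        0100101001010101

Method 2 - Add two's complement:
Two's complement of 0001110110010110: invert → 1110001001101001, add 1 → 1110001001101010
  0110011111101011
+ 1110001001101010
------------------
 10100101001010101  (end carry out of the top bit = 1)
Discarding the end carry: 0100101001010101
Decimal check:
  0110011111101011 = 16384 + 8192 + 1024 + 512 + 256 + 128 + 64 + 32 + 8 + 2 + 1 = 26603
  0001110110010110 = 4096 + 2048 + 1024 + 256 + 128 + 16 + 4 + 2 = 7574
  26603 - 7574 = 19029, and 0100101001010101 = 16384 + 2048 + 512 + 64 + 16 + 4 + 1 = 19029 ✓



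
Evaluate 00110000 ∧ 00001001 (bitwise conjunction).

AND: 1 only when both bits are 1
  00110000
& 00001001
----------
  00000000
Decimal: 48 & 9 = 0



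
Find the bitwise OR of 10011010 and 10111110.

OR: 1 when either bit is 1
  10011010
| 10111110
----------
  10111110
Decimal: 154 | 190 = 190



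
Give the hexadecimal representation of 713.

Using repeated division by 16 (digits 10–15 are A–F):
713 ÷ 16 = 44 remainder 9
44 ÷ 16 = 2 remainder 12 (C)
2 ÷ 16 = 0 remainder 2
Reading remainders bottom to top: 2C9



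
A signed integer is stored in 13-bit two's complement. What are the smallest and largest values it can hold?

For 13-bit two's complement:
Minimum: -2^12 = -4096
Maximum: 2^12 - 1 = 4095



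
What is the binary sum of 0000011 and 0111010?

Add column by column from the right: bit + bit + carry-in; write the sum mod 2, carry 1 when the sum is 2 or 3.
carry:  0000100
        0000011
+       0111010
---------------
       00111101
(the carry out of the leftmost column, 0, becomes the leading bit)
Decimal check:
  0000011 = 2 + 1 = 3
  0111010 = 32 + 16 + 8 + 2 = 58
  3 + 58 = 61, and 00111101 = 32 + 16 + 8 + 4 + 1 = 61 ✓



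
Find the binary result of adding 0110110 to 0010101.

Add column by column from the right: bit + bit + carry-in; write the sum mod 2, carry 1 when the sum is 2 or 3.
carry:  1101000
        0110110
+       0010101
---------------
       01001011
(the carry out of the leftmost column, 0, becomes the leading bit)
Decimal check:
  0110110 = 32 + 16 + 4 + 2 = 54
  0010101 = 16 + 4 + 1 = 21
  54 + 21 = 75, and 01001011 = 64 + 8 + 2 + 1 = 75 ✓



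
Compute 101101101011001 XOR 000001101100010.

XOR: 1 when bits differ
  101101101011001
^ 000001101100010
-----------------
  101100000111011
Decimal: 23385 ^ 866 = 22587



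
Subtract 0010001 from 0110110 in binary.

Method 1 - Direct subtraction (column by column from the right: bit − bit − borrow-in; if negative, add 2 and borrow 1 from the next column):
borrow: 0000010
        0110110
-       0010001
---------------
        0100101

Method 2 - Add two's complement:
Two's complement of 0010001: invert → 1101110, add 1 → 1101111
  0110110
+ 1101111
---------
 10100101  (end carry out of the top bit = 1)
Discarding the end carry: 0100101
Decimal check:
  0110110 = 32 + 16 + 4 + 2 = 54
  0010001 = 16 + 1 = 17
  54 - 17 = 37, and 0100101 = 32 + 4 + 1 = 37 ✓



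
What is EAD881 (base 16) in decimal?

Expand by place value (powers of 16):
Digit values: E = 14, A = 10, D = 13
EAD881 = 14 × 16^5 + 10 × 16^4 + 13 × 16^3 + 8 × 16^2 + 8 × 16^1 + 1 × 16^0
= 14 × 1048576 + 10 × 65536 + 13 × 4096 + 8 × 256 + 8 × 16 + 1 × 1
= 14680064 + 655360 + 53248 + 2048 + 128 + 1
= 15390849



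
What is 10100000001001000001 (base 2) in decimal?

Sum of powers of 2 for each 1-bit:
2^0 + 2^6 + 2^9 + 2^17 + 2^19
= 1 + 64 + 512 + 131072 + 524288
= 655937



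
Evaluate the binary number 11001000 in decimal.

Sum of powers of 2 for each 1-bit:
2^3 + 2^6 + 2^7
= 8 + 64 + 128
= 200



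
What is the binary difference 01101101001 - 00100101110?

Method 1 - Direct subtraction (column by column from the right: bit − bit − borrow-in; if negative, add 2 and borrow 1 from the next column):
borrow: 00001111100
        01101101001
-       00100101110
-------------------
        01000111011

Method 2 - Add two's complement:
Two's complement of 00100101110: invert → 11011010001, add 1 → 11011010010
  01101101001
+ 11011010010
-------------
 101000111011  (end carry out of the top bit = 1)
Discarding the end carry: 01000111011
Decimal check:
  01101101001 = 512 + 256 + 64 + 32 + 8 + 1 = 873
  00100101110 = 256 + 32 + 8 + 4 + 2 = 302
  873 - 302 = 571, and 01000111011 = 512 + 32 + 16 + 8 + 2 + 1 = 571 ✓



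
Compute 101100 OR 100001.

OR: 1 when either bit is 1
  101100
| 100001
--------
  101101
Decimal: 44 | 33 = 45



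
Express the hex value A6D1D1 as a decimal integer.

Expand by place value (powers of 16):
Digit values: A = 10, D = 13
A6D1D1 = 10 × 16^5 + 6 × 16^4 + 13 × 16^3 + 1 × 16^2 + 13 × 16^1 + 1 × 16^0
= 10 × 1048576 + 6 × 65536 + 13 × 4096 + 1 × 256 + 13 × 16 + 1 × 1
= 10485760 + 393216 + 53248 + 256 + 208 + 1
= 10932689



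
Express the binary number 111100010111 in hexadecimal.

Group into 4-bit nibbles from right:
  1111 = F
  0001 = 1
  0111 = 7
Result: F17



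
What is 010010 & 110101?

AND: 1 only when both bits are 1
  010010
& 110101
--------
  010000
Decimal: 18 & 53 = 16



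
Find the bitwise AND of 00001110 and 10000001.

AND: 1 only when both bits are 1
  00001110
& 10000001
----------
  00000000
Decimal: 14 & 129 = 0



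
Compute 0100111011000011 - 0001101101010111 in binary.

Method 1 - Direct subtraction (column by column from the right: bit − bit − borrow-in; if negative, add 2 and borrow 1 from the next column):
borrow: 0110011011111000
        0100111011000011
-       0001101101010111
------------------------
        0011001101101100

Method 2 - Add two's complement:
Two's complement of 0001101101010111: invert → 1110010010101000, add 1 → 1110010010101001
  0100111011000011
+ 1110010010101001
------------------
 10011001101101100  (end carry out of the top bit = 1)
Discarding the end carry: 0011001101101100
Decimal check:
  0100111011000011 = 16384 + 2048 + 1024 + 512 + 128 + 64 + 2 + 1 = 20163
  0001101101010111 = 4096 + 2048 + 512 + 256 + 64 + 16 + 4 + 2 + 1 = 6999
  20163 - 6999 = 13164, and 0011001101101100 = 8192 + 4096 + 512 + 256 + 64 + 32 + 8 + 4 = 13164 ✓



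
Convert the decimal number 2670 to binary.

Using repeated division by 2:
2670 ÷ 2 = 1335 remainder 0
1335 ÷ 2 = 667 remainder 1
667 ÷ 2 = 333 remainder 1
333 ÷ 2 = 166 remainder 1
166 ÷ 2 = 83 remainder 0
83 ÷ 2 = 41 remainder 1
41 ÷ 2 = 20 remainder 1
20 ÷ 2 = 10 remainder 0
10 ÷ 2 = 5 remainder 0
5 ÷ 2 = 2 remainder 1
2 ÷ 2 = 1 remainder 0
1 ÷ 2 = 0 remainder 1
Reading remainders bottom to top: 101001101110



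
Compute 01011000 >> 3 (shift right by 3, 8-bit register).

Original: 01011000 (decimal 88)
Shift right by 3 positions
Drop the 3 low bits; fill with zeros on the left
Result: 00001011 (decimal 11)
Equivalent: 88 >> 3 = 88 ÷ 2^3 = 11



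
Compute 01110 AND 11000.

AND: 1 only when both bits are 1
  01110
& 11000
-------
  01000
Decimal: 14 & 24 = 8



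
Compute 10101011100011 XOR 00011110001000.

XOR: 1 when bits differ
  10101011100011
^ 00011110001000
----------------
  10110101101011
Decimal: 10979 ^ 1928 = 11627



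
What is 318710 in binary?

Using repeated division by 2:
318710 ÷ 2 = 159355 remainder 0
159355 ÷ 2 = 79677 remainder 1
79677 ÷ 2 = 39838 remainder 1
39838 ÷ 2 = 19919 remainder 0
19919 ÷ 2 = 9959 remainder 1
9959 ÷ 2 = 4979 remainder 1
4979 ÷ 2 = 2489 remainder 1
2489 ÷ 2 = 1244 remainder 1
1244 ÷ 2 = 622 remainder 0
622 ÷ 2 = 311 remainder 0
311 ÷ 2 = 155 remainder 1
155 ÷ 2 = 77 remainder 1
77 ÷ 2 = 38 remainder 1
38 ÷ 2 = 19 remainder 0
19 ÷ 2 = 9 remainder 1
9 ÷ 2 = 4 remainder 1
4 ÷ 2 = 2 remainder 0
2 ÷ 2 = 1 remainder 0
1 ÷ 2 = 0 remainder 1
Reading remainders bottom to top: 1001101110011110110



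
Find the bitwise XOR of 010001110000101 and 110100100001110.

XOR: 1 when bits differ
  010001110000101
^ 110100100001110
-----------------
  100101010001011
Decimal: 9093 ^ 26894 = 19083



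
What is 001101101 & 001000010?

AND: 1 only when both bits are 1
  001101101
& 001000010
-----------
  001000000
Decimal: 109 & 66 = 64



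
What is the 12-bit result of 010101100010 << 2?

Original: 010101100010 (decimal 1378)
Shift left by 2 positions
Append 2 zeros on the right and drop the 2 high bits that overflow the 12-bit width
Result: 010110001000 (decimal 1416)
Equivalent: 1378 << 2 = 1378 × 2^2 = 5512, truncated to 12 bits = 1416



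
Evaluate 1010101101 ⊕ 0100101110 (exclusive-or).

XOR: 1 when bits differ
  1010101101
^ 0100101110
------------
  1110000011
Decimal: 685 ^ 302 = 899



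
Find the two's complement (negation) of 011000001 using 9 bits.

Original: 011000001
Step 1 - Invert all bits: 100111110
Step 2 - Add 1: 100111111
Verification: 011000001 + 100111111 = 1000000000; discarding the end carry (carry out of the top bit) leaves the 9-bit value 000000000, as required for x + (-x)



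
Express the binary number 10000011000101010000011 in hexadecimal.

Group into 4-bit nibbles from right:
  0100 = 4
  0001 = 1
  1000 = 8
  1010 = A
  1000 = 8
  0011 = 3
Result: 418A83



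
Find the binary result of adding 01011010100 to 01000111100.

Add column by column from the right: bit + bit + carry-in; write the sum mod 2, carry 1 when the sum is 2 or 3.
carry:  10111111000
        01011010100
+       01000111100
-------------------
       010100010000
(the carry out of the leftmost column, 0, becomes the leading bit)
Decimal check:
  01011010100 = 512 + 128 + 64 + 16 + 4 = 724
  01000111100 = 512 + 32 + 16 + 8 + 4 = 572
  724 + 572 = 1296, and 010100010000 = 1024 + 256 + 16 = 1296 ✓

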